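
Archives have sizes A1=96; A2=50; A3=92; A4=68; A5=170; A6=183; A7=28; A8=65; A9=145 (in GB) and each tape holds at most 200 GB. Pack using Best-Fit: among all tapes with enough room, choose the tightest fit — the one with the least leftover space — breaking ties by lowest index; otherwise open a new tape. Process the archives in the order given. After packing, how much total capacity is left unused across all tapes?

A1 (96 GB) → tape 1 (remaining 104 GB)
A2 (50 GB) → tape 1 (remaining 54 GB)
A3 (92 GB) → tape 2 (remaining 108 GB)
A4 (68 GB) → tape 2 (remaining 40 GB)
A5 (170 GB) → tape 3 (remaining 30 GB)
A6 (183 GB) → tape 4 (remaining 17 GB)
A7 (28 GB) → tape 3 (remaining 2 GB)
A8 (65 GB) → tape 5 (remaining 135 GB)
A9 (145 GB) → tape 6 (remaining 55 GB)
6 tapes × 200 GB = 1200 GB; used 897 GB; unused 303 GB.

303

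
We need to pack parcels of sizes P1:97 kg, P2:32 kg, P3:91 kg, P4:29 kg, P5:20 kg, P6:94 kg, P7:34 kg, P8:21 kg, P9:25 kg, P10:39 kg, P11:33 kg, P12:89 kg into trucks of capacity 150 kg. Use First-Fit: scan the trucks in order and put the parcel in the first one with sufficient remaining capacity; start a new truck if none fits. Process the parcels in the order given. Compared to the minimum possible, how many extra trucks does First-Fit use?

First-Fit: [97,32,20] [91,29,21] [94,34] [25,39,33] [89] → 5 trucks.
Total size 604 kg; any packing needs at least ⌈604/150⌉ = 5 trucks.
So 5 is already optimal.

0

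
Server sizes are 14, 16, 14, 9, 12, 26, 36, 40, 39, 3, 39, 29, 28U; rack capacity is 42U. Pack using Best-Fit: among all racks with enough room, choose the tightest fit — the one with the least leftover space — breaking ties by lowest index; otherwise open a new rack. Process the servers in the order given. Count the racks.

rack 1: place 14U, 28U left
rack 1: place 16U, 12U left
rack 2: place 14U, 28U left
rack 1: place 9U, 3U left
rack 2: place 12U, 16U left
rack 3: place 26U, 16U left
rack 4: place 36U, 6U left
rack 5: place 40U, 2U left
rack 6: place 39U, 3U left
rack 1: place 3U, 0U left
rack 7: place 39U, 3U left
rack 8: place 29U, 13U left
rack 9: place 28U, 14U left

9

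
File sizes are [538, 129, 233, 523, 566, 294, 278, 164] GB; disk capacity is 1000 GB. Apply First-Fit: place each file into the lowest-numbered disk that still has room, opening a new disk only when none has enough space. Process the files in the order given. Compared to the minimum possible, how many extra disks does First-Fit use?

First-Fit: [538,129,233] [523,294,164] [566,278] → 3 disks.
Total size 2725 GB; any packing needs at least ⌈2725/1000⌉ = 3 disks.
So 3 is already optimal.

0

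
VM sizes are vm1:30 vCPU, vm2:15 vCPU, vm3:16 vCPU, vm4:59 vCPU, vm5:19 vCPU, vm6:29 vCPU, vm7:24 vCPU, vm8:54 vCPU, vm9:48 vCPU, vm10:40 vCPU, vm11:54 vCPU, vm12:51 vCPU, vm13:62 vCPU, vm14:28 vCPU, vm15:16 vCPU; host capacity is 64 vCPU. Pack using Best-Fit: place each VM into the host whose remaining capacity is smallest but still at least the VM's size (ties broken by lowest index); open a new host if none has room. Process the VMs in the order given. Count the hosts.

10 hosts

host 1: place vm1 (30 vCPU), 34 vCPU left
host 1: place vm2 (15 vCPU), 19 vCPU left
host 1: place vm3 (16 vCPU), 3 vCPU left
host 2: place vm4 (59 vCPU), 5 vCPU left
host 3: place vm5 (19 vCPU), 45 vCPU left
host 3: place vm6 (29 vCPU), 16 vCPU left
host 4: place vm7 (24 vCPU), 40 vCPU left
host 5: place vm8 (54 vCPU), 10 vCPU left
host 6: place vm9 (48 vCPU), 16 vCPU left
host 4: place vm10 (40 vCPU), 0 vCPU left
host 7: place vm11 (54 vCPU), 10 vCPU left
host 8: place vm12 (51 vCPU), 13 vCPU left
host 9: place vm13 (62 vCPU), 2 vCPU left
host 10: place vm14 (28 vCPU), 36 vCPU left
host 3: place vm15 (16 vCPU), 0 vCPU left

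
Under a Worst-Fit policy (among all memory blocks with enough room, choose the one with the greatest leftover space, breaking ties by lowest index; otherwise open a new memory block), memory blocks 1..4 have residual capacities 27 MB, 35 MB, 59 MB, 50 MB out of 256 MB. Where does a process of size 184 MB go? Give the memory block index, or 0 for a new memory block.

0

No memory block has ≥ 184 MB free, so a new memory block is opened.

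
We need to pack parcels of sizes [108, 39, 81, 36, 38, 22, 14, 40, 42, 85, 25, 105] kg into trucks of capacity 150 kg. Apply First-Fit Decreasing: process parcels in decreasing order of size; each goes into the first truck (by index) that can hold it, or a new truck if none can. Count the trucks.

5 trucks

Sorted descending: 108, 105, 85, 81, 42, 40, 39, 38, 36, 25, 22, 14.
truck 1: place 108 kg, 42 kg left
truck 2: place 105 kg, 45 kg left
truck 3: place 85 kg, 65 kg left
truck 4: place 81 kg, 69 kg left
truck 1: place 42 kg, 0 kg left
truck 2: place 40 kg, 5 kg left
truck 3: place 39 kg, 26 kg left
truck 4: place 38 kg, 31 kg left
truck 5: place 36 kg, 114 kg left
truck 3: place 25 kg, 1 kg left
truck 4: place 22 kg, 9 kg left
truck 5: place 14 kg, 100 kg left
Final trucks: [108,42] [105,40] [85,39,25] [81,38,22] [36,14].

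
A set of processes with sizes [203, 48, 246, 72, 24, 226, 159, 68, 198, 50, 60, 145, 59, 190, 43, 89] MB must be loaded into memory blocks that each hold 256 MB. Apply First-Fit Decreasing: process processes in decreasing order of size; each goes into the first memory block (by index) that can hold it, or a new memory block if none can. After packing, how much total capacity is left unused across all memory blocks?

Sorted descending: 246, 226, 203, 198, 190, 159, 145, 89, 72, 68, 60, 59, 50, 48, 43, 24.
memory block 1: place 246 MB, 10 MB left
memory block 2: place 226 MB, 30 MB left
memory block 3: place 203 MB, 53 MB left
memory block 4: place 198 MB, 58 MB left
memory block 5: place 190 MB, 66 MB left
memory block 6: place 159 MB, 97 MB left
memory block 7: place 145 MB, 111 MB left
memory block 6: place 89 MB, 8 MB left
memory block 7: place 72 MB, 39 MB left
memory block 8: place 68 MB, 188 MB left
memory block 5: place 60 MB, 6 MB left
memory block 8: place 59 MB, 129 MB left
memory block 3: place 50 MB, 3 MB left
memory block 4: place 48 MB, 10 MB left
memory block 8: place 43 MB, 86 MB left
memory block 2: place 24 MB, 6 MB left
8 memory blocks × 256 MB = 2048 MB; used 1880 MB; unused 168 MB.

168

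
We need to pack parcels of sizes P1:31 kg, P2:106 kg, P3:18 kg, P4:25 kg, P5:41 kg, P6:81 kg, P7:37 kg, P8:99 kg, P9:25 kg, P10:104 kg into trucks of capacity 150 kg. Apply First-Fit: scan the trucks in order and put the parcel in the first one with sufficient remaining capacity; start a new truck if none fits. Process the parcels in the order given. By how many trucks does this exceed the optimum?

1

First-Fit: [31,106] [18,25,41,37,25] [81] [99] [104] → 5 trucks.
Total size 567 kg; any packing needs at least ⌈567/150⌉ = 4 trucks.
An optimal packing achieves that bound: [106,41] [104,37] [99,31,18] [81,25,25] → 4 trucks.
Excess: 5 − 4 = 1.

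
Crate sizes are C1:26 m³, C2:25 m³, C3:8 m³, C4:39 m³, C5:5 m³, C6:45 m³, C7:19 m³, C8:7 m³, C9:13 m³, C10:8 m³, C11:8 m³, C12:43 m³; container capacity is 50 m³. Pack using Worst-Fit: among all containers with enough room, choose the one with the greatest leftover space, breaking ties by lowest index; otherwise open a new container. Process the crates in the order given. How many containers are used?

container 1: place C1 (26 m³), 24 m³ left
container 2: place C2 (25 m³), 25 m³ left
container 2: place C3 (8 m³), 17 m³ left
container 3: place C4 (39 m³), 11 m³ left
container 1: place C5 (5 m³), 19 m³ left
container 4: place C6 (45 m³), 5 m³ left
container 1: place C7 (19 m³), 0 m³ left
container 2: place C8 (7 m³), 10 m³ left
container 5: place C9 (13 m³), 37 m³ left
container 5: place C10 (8 m³), 29 m³ left
container 5: place C11 (8 m³), 21 m³ left
container 6: place C12 (43 m³), 7 m³ left
Final containers: [26,5,19] [25,8,7] [39] [45] [13,8,8] [43].

6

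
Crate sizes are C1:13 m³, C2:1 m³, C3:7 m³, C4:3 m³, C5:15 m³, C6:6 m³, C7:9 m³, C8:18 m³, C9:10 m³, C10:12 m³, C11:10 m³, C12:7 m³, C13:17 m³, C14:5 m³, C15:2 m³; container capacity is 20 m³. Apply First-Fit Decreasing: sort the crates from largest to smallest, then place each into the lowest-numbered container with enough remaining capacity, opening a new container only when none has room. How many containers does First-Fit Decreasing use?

Sorted descending: 18, 17, 15, 13, 12, 10, 10, 9, 7, 7, 6, 5, 3, 2, 1.
18 m³ → container 1 (remaining 2 m³)
17 m³ → container 2 (remaining 3 m³)
15 m³ → container 3 (remaining 5 m³)
13 m³ → container 4 (remaining 7 m³)
12 m³ → container 5 (remaining 8 m³)
10 m³ → container 6 (remaining 10 m³)
10 m³ → container 6 (remaining 0 m³)
9 m³ → container 7 (remaining 11 m³)
7 m³ → container 4 (remaining 0 m³)
7 m³ → container 5 (remaining 1 m³)
6 m³ → container 7 (remaining 5 m³)
5 m³ → container 3 (remaining 0 m³)
3 m³ → container 2 (remaining 0 m³)
2 m³ → container 1 (remaining 0 m³)
1 m³ → container 5 (remaining 0 m³)

7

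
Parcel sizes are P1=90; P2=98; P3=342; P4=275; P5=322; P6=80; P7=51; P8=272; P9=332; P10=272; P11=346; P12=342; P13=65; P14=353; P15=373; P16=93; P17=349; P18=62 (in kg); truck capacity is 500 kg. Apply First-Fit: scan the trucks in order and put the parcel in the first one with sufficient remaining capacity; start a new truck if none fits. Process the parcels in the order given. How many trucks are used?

11 trucks

truck 1: place P1 (90 kg), 410 kg left
truck 1: place P2 (98 kg), 312 kg left
truck 2: place P3 (342 kg), 158 kg left
truck 1: place P4 (275 kg), 37 kg left
truck 3: place P5 (322 kg), 178 kg left
truck 2: place P6 (80 kg), 78 kg left
truck 2: place P7 (51 kg), 27 kg left
truck 4: place P8 (272 kg), 228 kg left
truck 5: place P9 (332 kg), 168 kg left
truck 6: place P10 (272 kg), 228 kg left
truck 7: place P11 (346 kg), 154 kg left
truck 8: place P12 (342 kg), 158 kg left
truck 3: place P13 (65 kg), 113 kg left
truck 9: place P14 (353 kg), 147 kg left
truck 10: place P15 (373 kg), 127 kg left
truck 3: place P16 (93 kg), 20 kg left
truck 11: place P17 (349 kg), 151 kg left
truck 4: place P18 (62 kg), 166 kg left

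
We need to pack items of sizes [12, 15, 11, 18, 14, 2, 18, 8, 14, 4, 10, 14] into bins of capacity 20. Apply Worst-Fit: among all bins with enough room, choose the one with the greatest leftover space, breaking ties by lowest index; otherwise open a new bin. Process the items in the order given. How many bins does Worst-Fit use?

9

bin 1: place 12, 8 left
bin 2: place 15, 5 left
bin 3: place 11, 9 left
bin 4: place 18, 2 left
bin 5: place 14, 6 left
bin 3: place 2, 7 left
bin 6: place 18, 2 left
bin 1: place 8, 0 left
bin 7: place 14, 6 left
bin 3: place 4, 3 left
bin 8: place 10, 10 left
bin 9: place 14, 6 left
Final bins: [12,8] [15] [11,2,4] [18] [14] [18] [14] [10] [14].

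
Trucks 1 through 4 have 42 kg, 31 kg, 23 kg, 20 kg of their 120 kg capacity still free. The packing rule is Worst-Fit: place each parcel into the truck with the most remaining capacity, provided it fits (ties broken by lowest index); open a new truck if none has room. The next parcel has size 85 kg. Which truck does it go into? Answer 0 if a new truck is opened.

0

No truck has ≥ 85 kg free, so a new truck is opened.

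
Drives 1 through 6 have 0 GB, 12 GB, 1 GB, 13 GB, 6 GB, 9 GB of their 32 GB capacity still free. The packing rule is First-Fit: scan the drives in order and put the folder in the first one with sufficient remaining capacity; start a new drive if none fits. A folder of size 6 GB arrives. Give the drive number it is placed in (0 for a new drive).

Drives with room: drive 2 (12 GB), drive 4 (13 GB), drive 5 (6 GB), drive 6 (9 GB).
The first with room is drive 2.

2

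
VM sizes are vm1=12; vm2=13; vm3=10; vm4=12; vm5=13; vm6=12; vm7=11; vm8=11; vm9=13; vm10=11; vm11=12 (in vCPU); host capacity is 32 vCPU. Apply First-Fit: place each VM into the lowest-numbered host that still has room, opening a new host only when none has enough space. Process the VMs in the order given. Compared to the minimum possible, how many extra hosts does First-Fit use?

1

First-Fit: [12,13] [10,12] [13,12] [11,11] [13,11] [12] → 6 hosts.
Total size 130 vCPU; any packing needs at least ⌈130/32⌉ = 5 hosts.
An optimal packing achieves that bound: [13,13] [13,12] [12,12] [12,11] [11,11,10] → 5 hosts.
Excess: 6 − 5 = 1.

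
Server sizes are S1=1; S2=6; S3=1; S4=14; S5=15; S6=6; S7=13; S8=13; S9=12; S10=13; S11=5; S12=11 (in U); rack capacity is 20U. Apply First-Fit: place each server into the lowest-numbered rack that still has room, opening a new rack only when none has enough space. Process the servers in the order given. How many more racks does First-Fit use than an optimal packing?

First-Fit: [1,6,1,6,5] [14] [15] [13] [13] [12] [13] [11] → 8 racks.
7 servers exceed 10U (half the capacity), and no two of those can share a rack, so at least 7 racks are needed.
An optimal packing achieves that bound: [15,5] [14,6] [13,6,1] [13,1] [13] [12] [11] → 7 racks.
Excess: 8 − 7 = 1.

1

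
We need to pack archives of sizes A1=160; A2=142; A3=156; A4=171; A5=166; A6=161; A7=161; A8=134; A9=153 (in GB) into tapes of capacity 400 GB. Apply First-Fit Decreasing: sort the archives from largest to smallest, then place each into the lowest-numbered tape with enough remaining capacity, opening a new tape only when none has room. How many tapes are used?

5 tapes

Sorted descending: 171, 166, 161, 161, 160, 156, 153, 142, 134.
Put 171 GB in tape 1; 229 GB remain.
Put 166 GB in tape 1; 63 GB remain.
Put 161 GB in tape 2; 239 GB remain.
Put 161 GB in tape 2; 78 GB remain.
Put 160 GB in tape 3; 240 GB remain.
Put 156 GB in tape 3; 84 GB remain.
Put 153 GB in tape 4; 247 GB remain.
Put 142 GB in tape 4; 105 GB remain.
Put 134 GB in tape 5; 266 GB remain.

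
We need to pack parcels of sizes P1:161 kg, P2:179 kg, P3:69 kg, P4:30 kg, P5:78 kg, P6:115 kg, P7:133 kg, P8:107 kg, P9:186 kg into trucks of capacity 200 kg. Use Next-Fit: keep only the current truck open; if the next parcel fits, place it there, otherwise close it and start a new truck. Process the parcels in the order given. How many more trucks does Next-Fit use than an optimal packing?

Next-Fit: [161] [179] [69,30,78] [115] [133] [107] [186] → 7 trucks.
Total size 1058 kg; any packing needs at least ⌈1058/200⌉ = 6 trucks.
An optimal packing achieves that bound: [186] [179] [161,30] [133] [115,78] [107,69] → 6 trucks.
Excess: 7 − 6 = 1.

1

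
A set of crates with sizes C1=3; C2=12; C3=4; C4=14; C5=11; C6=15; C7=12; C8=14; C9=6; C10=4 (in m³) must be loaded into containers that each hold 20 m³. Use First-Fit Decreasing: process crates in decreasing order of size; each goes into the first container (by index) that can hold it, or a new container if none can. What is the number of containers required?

Sorted descending: 15, 14, 14, 12, 12, 11, 6, 4, 4, 3.
15 m³ → container 1 (remaining 5 m³)
14 m³ → container 2 (remaining 6 m³)
14 m³ → container 3 (remaining 6 m³)
12 m³ → container 4 (remaining 8 m³)
12 m³ → container 5 (remaining 8 m³)
11 m³ → container 6 (remaining 9 m³)
6 m³ → container 2 (remaining 0 m³)
4 m³ → container 1 (remaining 1 m³)
4 m³ → container 3 (remaining 2 m³)
3 m³ → container 4 (remaining 5 m³)
Final containers: [15,4] [14,6] [14,4] [12,3] [12] [11].

6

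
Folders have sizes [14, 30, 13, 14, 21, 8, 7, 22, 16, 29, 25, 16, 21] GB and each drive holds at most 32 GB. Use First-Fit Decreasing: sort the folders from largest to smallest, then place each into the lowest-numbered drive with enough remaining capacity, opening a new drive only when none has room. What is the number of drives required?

9

Sorted descending: 30, 29, 25, 22, 21, 21, 16, 16, 14, 14, 13, 8, 7.
30 GB → drive 1 (remaining 2 GB)
29 GB → drive 2 (remaining 3 GB)
25 GB → drive 3 (remaining 7 GB)
22 GB → drive 4 (remaining 10 GB)
21 GB → drive 5 (remaining 11 GB)
21 GB → drive 6 (remaining 11 GB)
16 GB → drive 7 (remaining 16 GB)
16 GB → drive 7 (remaining 0 GB)
14 GB → drive 8 (remaining 18 GB)
14 GB → drive 8 (remaining 4 GB)
13 GB → drive 9 (remaining 19 GB)
8 GB → drive 4 (remaining 2 GB)
7 GB → drive 3 (remaining 0 GB)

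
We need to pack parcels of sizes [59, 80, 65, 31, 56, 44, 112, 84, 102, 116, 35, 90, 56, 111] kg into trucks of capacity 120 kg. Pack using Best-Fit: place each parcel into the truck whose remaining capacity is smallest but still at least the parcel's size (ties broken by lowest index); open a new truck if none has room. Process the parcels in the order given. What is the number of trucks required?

10

truck 1: place 59 kg, 61 kg left
truck 2: place 80 kg, 40 kg left
truck 3: place 65 kg, 55 kg left
truck 2: place 31 kg, 9 kg left
truck 1: place 56 kg, 5 kg left
truck 3: place 44 kg, 11 kg left
truck 4: place 112 kg, 8 kg left
truck 5: place 84 kg, 36 kg left
truck 6: place 102 kg, 18 kg left
truck 7: place 116 kg, 4 kg left
truck 5: place 35 kg, 1 kg left
truck 8: place 90 kg, 30 kg left
truck 9: place 56 kg, 64 kg left
truck 10: place 111 kg, 9 kg left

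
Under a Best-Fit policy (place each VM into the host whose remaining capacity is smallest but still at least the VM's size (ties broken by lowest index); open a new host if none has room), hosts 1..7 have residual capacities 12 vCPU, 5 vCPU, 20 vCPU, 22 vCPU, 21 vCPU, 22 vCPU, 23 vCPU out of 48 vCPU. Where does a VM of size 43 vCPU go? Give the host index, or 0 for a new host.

No host has ≥ 43 vCPU free, so a new host is opened.

0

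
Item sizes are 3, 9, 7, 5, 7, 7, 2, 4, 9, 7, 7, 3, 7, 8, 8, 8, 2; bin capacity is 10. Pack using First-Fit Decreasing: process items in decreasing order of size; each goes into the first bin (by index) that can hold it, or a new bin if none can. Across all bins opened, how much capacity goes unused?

Sorted descending: 9, 9, 8, 8, 8, 7, 7, 7, 7, 7, 7, 5, 4, 3, 3, 2, 2.
9 → bin 1 (remaining 1)
9 → bin 2 (remaining 1)
8 → bin 3 (remaining 2)
8 → bin 4 (remaining 2)
8 → bin 5 (remaining 2)
7 → bin 6 (remaining 3)
7 → bin 7 (remaining 3)
7 → bin 8 (remaining 3)
7 → bin 9 (remaining 3)
7 → bin 10 (remaining 3)
7 → bin 11 (remaining 3)
5 → bin 12 (remaining 5)
4 → bin 12 (remaining 1)
3 → bin 6 (remaining 0)
3 → bin 7 (remaining 0)
2 → bin 3 (remaining 0)
2 → bin 4 (remaining 0)
12 bins × 10 = 120; used 103; unused 17.

17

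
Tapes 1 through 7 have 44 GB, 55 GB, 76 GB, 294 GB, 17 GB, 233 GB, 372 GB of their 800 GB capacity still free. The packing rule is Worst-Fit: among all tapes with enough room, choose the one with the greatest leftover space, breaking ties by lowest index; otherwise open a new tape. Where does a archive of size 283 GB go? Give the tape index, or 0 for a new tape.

Tapes with room: tape 4 (294 GB), tape 7 (372 GB).
Most room is tape 7 with 372 GB free.

7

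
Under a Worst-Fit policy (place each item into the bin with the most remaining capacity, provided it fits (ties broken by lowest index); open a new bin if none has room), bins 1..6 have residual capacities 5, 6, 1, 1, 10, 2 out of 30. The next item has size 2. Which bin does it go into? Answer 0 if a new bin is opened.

Bins with room: bin 1 (5), bin 2 (6), bin 5 (10), bin 6 (2).
Most room is bin 5 with 10 free.

5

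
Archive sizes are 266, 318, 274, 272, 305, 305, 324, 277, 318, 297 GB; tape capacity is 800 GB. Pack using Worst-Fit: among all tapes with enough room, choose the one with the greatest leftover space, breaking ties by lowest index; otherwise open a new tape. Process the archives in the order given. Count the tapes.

266 GB → tape 1 (remaining 534 GB)
318 GB → tape 1 (remaining 216 GB)
274 GB → tape 2 (remaining 526 GB)
272 GB → tape 2 (remaining 254 GB)
305 GB → tape 3 (remaining 495 GB)
305 GB → tape 3 (remaining 190 GB)
324 GB → tape 4 (remaining 476 GB)
277 GB → tape 4 (remaining 199 GB)
318 GB → tape 5 (remaining 482 GB)
297 GB → tape 5 (remaining 185 GB)

5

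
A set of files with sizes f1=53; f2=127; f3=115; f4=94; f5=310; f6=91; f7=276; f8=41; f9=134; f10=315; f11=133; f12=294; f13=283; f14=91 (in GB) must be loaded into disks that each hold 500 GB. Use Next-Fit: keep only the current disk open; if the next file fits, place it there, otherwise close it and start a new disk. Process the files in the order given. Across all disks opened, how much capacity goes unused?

Put f1 (53 GB) in disk 1; 447 GB remain.
Put f2 (127 GB) in disk 1; 320 GB remain.
Put f3 (115 GB) in disk 1; 205 GB remain.
Put f4 (94 GB) in disk 1; 111 GB remain.
Put f5 (310 GB) in disk 2; 190 GB remain.
Put f6 (91 GB) in disk 2; 99 GB remain.
Put f7 (276 GB) in disk 3; 224 GB remain.
Put f8 (41 GB) in disk 3; 183 GB remain.
Put f9 (134 GB) in disk 3; 49 GB remain.
Put f10 (315 GB) in disk 4; 185 GB remain.
Put f11 (133 GB) in disk 4; 52 GB remain.
Put f12 (294 GB) in disk 5; 206 GB remain.
Put f13 (283 GB) in disk 6; 217 GB remain.
Put f14 (91 GB) in disk 6; 126 GB remain.
6 disks × 500 GB = 3000 GB; used 2357 GB; unused 643 GB.

643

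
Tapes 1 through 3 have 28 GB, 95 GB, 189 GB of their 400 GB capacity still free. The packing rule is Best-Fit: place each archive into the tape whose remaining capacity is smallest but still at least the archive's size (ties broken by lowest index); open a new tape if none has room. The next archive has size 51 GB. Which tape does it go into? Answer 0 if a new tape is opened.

Tapes with room: tape 2 (95 GB), tape 3 (189 GB).
Tightest fit is tape 2 with 95 GB free.

2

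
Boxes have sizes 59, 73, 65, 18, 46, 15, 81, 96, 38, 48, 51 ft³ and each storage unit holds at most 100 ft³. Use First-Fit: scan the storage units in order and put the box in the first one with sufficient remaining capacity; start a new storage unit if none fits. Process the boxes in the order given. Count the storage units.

7

59 ft³ → storage unit 1 (remaining 41 ft³)
73 ft³ → storage unit 2 (remaining 27 ft³)
65 ft³ → storage unit 3 (remaining 35 ft³)
18 ft³ → storage unit 1 (remaining 23 ft³)
46 ft³ → storage unit 4 (remaining 54 ft³)
15 ft³ → storage unit 1 (remaining 8 ft³)
81 ft³ → storage unit 5 (remaining 19 ft³)
96 ft³ → storage unit 6 (remaining 4 ft³)
38 ft³ → storage unit 4 (remaining 16 ft³)
48 ft³ → storage unit 7 (remaining 52 ft³)
51 ft³ → storage unit 7 (remaining 1 ft³)
Final storage units: [59,18,15] [73] [65] [46,38] [81] [96] [48,51].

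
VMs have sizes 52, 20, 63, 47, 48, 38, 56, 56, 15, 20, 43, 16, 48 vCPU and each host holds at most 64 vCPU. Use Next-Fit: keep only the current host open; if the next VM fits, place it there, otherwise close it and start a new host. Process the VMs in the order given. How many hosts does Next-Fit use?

11

host 1: place 52 vCPU, 12 vCPU left
host 2: place 20 vCPU, 44 vCPU left
host 3: place 63 vCPU, 1 vCPU left
host 4: place 47 vCPU, 17 vCPU left
host 5: place 48 vCPU, 16 vCPU left
host 6: place 38 vCPU, 26 vCPU left
host 7: place 56 vCPU, 8 vCPU left
host 8: place 56 vCPU, 8 vCPU left
host 9: place 15 vCPU, 49 vCPU left
host 9: place 20 vCPU, 29 vCPU left
host 10: place 43 vCPU, 21 vCPU left
host 10: place 16 vCPU, 5 vCPU left
host 11: place 48 vCPU, 16 vCPU left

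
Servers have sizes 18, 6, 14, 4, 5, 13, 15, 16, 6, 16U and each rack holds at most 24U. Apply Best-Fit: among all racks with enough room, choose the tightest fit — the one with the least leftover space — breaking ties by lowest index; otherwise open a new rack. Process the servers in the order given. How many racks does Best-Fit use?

rack 1: place 18U, 6U left
rack 1: place 6U, 0U left
rack 2: place 14U, 10U left
rack 2: place 4U, 6U left
rack 2: place 5U, 1U left
rack 3: place 13U, 11U left
rack 4: place 15U, 9U left
rack 5: place 16U, 8U left
rack 5: place 6U, 2U left
rack 6: place 16U, 8U left
Final racks: [18,6] [14,4,5] [13] [15] [16,6] [16].

6 racks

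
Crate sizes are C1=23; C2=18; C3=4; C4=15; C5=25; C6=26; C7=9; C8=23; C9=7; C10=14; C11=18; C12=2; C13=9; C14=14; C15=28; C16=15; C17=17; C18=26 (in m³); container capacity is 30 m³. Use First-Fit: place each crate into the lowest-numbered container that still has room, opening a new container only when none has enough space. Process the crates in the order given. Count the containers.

12

Put C1 (23 m³) in container 1; 7 m³ remain.
Put C2 (18 m³) in container 2; 12 m³ remain.
Put C3 (4 m³) in container 1; 3 m³ remain.
Put C4 (15 m³) in container 3; 15 m³ remain.
Put C5 (25 m³) in container 4; 5 m³ remain.
Put C6 (26 m³) in container 5; 4 m³ remain.
Put C7 (9 m³) in container 2; 3 m³ remain.
Put C8 (23 m³) in container 6; 7 m³ remain.
Put C9 (7 m³) in container 3; 8 m³ remain.
Put C10 (14 m³) in container 7; 16 m³ remain.
Put C11 (18 m³) in container 8; 12 m³ remain.
Put C12 (2 m³) in container 1; 1 m³ remain.
Put C13 (9 m³) in container 7; 7 m³ remain.
Put C14 (14 m³) in container 9; 16 m³ remain.
Put C15 (28 m³) in container 10; 2 m³ remain.
Put C16 (15 m³) in container 9; 1 m³ remain.
Put C17 (17 m³) in container 11; 13 m³ remain.
Put C18 (26 m³) in container 12; 4 m³ remain.
Final containers: [23,4,2] [18,9] [15,7] [25] [26] [23] [14,9] [18] [14,15] [28] [17] [26].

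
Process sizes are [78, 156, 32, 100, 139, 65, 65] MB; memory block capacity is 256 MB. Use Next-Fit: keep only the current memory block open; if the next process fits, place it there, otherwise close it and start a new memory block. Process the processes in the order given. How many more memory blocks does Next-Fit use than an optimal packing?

Next-Fit: [78,156] [32,100] [139,65] [65] → 4 memory blocks.
Total size 635 MB; any packing needs at least ⌈635/256⌉ = 3 memory blocks.
An optimal packing achieves that bound: [156,100] [139,78,32] [65,65] → 3 memory blocks.
Excess: 4 − 3 = 1.

1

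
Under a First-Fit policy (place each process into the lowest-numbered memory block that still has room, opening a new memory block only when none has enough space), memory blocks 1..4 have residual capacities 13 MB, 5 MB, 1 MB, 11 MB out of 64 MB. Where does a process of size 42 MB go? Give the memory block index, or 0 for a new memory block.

0

No memory block has ≥ 42 MB free, so a new memory block is opened.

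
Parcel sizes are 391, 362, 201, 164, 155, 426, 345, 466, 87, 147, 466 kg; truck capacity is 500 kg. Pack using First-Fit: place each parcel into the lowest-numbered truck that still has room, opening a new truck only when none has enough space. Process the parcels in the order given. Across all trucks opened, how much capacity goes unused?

truck 1: place 391 kg, 109 kg left
truck 2: place 362 kg, 138 kg left
truck 3: place 201 kg, 299 kg left
truck 3: place 164 kg, 135 kg left
truck 4: place 155 kg, 345 kg left
truck 5: place 426 kg, 74 kg left
truck 4: place 345 kg, 0 kg left
truck 6: place 466 kg, 34 kg left
truck 1: place 87 kg, 22 kg left
truck 7: place 147 kg, 353 kg left
truck 8: place 466 kg, 34 kg left
8 trucks × 500 kg = 4000 kg; used 3210 kg; unused 790 kg.

790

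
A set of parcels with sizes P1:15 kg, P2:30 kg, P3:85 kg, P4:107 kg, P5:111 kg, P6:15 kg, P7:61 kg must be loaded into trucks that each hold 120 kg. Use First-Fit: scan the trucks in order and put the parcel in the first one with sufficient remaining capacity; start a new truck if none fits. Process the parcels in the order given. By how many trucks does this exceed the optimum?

First-Fit: [15,30,15] [85] [107] [111] [61] → 5 trucks.
Total size 424 kg; any packing needs at least ⌈424/120⌉ = 4 trucks.
An optimal packing achieves that bound: [111] [107] [85,30] [61,15,15] → 4 trucks.
Excess: 5 − 4 = 1.

1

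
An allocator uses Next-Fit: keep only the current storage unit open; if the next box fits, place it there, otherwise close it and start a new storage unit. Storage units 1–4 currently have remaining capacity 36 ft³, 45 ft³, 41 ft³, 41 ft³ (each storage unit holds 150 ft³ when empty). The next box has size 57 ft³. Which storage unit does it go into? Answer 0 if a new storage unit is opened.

Next-Fit only looks at storage unit 4, which has 41 ft³ free.
57 ft³ does not fit, so a new storage unit is opened.

0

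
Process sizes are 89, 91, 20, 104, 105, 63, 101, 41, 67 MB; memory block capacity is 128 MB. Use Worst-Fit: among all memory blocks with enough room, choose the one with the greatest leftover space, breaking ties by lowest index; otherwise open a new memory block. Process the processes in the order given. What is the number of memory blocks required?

7

memory block 1: place 89 MB, 39 MB left
memory block 2: place 91 MB, 37 MB left
memory block 1: place 20 MB, 19 MB left
memory block 3: place 104 MB, 24 MB left
memory block 4: place 105 MB, 23 MB left
memory block 5: place 63 MB, 65 MB left
memory block 6: place 101 MB, 27 MB left
memory block 5: place 41 MB, 24 MB left
memory block 7: place 67 MB, 61 MB left
Final memory blocks: [89,20] [91] [104] [105] [63,41] [101] [67].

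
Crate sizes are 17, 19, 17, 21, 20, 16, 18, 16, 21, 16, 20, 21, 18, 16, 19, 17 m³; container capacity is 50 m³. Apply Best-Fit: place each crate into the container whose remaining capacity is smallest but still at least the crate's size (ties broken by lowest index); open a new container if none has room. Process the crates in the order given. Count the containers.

8

container 1: place 17 m³, 33 m³ left
container 1: place 19 m³, 14 m³ left
container 2: place 17 m³, 33 m³ left
container 2: place 21 m³, 12 m³ left
container 3: place 20 m³, 30 m³ left
container 3: place 16 m³, 14 m³ left
container 4: place 18 m³, 32 m³ left
container 4: place 16 m³, 16 m³ left
container 5: place 21 m³, 29 m³ left
container 4: place 16 m³, 0 m³ left
container 5: place 20 m³, 9 m³ left
container 6: place 21 m³, 29 m³ left
container 6: place 18 m³, 11 m³ left
container 7: place 16 m³, 34 m³ left
container 7: place 19 m³, 15 m³ left
container 8: place 17 m³, 33 m³ left
Final containers: [17,19] [17,21] [20,16] [18,16,16] [21,20] [21,18] [16,19] [17].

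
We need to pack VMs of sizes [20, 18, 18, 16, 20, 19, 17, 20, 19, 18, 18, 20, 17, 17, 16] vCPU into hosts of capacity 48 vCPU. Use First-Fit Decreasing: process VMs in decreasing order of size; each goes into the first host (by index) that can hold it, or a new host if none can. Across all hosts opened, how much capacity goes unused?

111

Sorted descending: 20, 20, 20, 20, 19, 19, 18, 18, 18, 18, 17, 17, 17, 16, 16.
host 1: place 20 vCPU, 28 vCPU left
host 1: place 20 vCPU, 8 vCPU left
host 2: place 20 vCPU, 28 vCPU left
host 2: place 20 vCPU, 8 vCPU left
host 3: place 19 vCPU, 29 vCPU left
host 3: place 19 vCPU, 10 vCPU left
host 4: place 18 vCPU, 30 vCPU left
host 4: place 18 vCPU, 12 vCPU left
host 5: place 18 vCPU, 30 vCPU left
host 5: place 18 vCPU, 12 vCPU left
host 6: place 17 vCPU, 31 vCPU left
host 6: place 17 vCPU, 14 vCPU left
host 7: place 17 vCPU, 31 vCPU left
host 7: place 16 vCPU, 15 vCPU left
host 8: place 16 vCPU, 32 vCPU left
8 hosts × 48 vCPU = 384 vCPU; used 273 vCPU; unused 111 vCPU.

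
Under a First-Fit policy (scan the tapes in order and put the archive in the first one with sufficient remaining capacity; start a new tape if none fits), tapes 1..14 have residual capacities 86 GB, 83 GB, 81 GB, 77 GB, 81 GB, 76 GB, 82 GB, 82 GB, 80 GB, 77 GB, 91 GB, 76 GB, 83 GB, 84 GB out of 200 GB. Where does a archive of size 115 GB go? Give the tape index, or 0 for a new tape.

No tape has ≥ 115 GB free, so a new tape is opened.

0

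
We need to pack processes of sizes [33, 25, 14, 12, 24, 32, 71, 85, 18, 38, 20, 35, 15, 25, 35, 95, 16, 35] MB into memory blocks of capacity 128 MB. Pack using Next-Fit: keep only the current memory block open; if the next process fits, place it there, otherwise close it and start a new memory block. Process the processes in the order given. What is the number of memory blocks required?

33 MB → memory block 1 (remaining 95 MB)
25 MB → memory block 1 (remaining 70 MB)
14 MB → memory block 1 (remaining 56 MB)
12 MB → memory block 1 (remaining 44 MB)
24 MB → memory block 1 (remaining 20 MB)
32 MB → memory block 2 (remaining 96 MB)
71 MB → memory block 2 (remaining 25 MB)
85 MB → memory block 3 (remaining 43 MB)
18 MB → memory block 3 (remaining 25 MB)
38 MB → memory block 4 (remaining 90 MB)
20 MB → memory block 4 (remaining 70 MB)
35 MB → memory block 4 (remaining 35 MB)
15 MB → memory block 4 (remaining 20 MB)
25 MB → memory block 5 (remaining 103 MB)
35 MB → memory block 5 (remaining 68 MB)
95 MB → memory block 6 (remaining 33 MB)
16 MB → memory block 6 (remaining 17 MB)
35 MB → memory block 7 (remaining 93 MB)

7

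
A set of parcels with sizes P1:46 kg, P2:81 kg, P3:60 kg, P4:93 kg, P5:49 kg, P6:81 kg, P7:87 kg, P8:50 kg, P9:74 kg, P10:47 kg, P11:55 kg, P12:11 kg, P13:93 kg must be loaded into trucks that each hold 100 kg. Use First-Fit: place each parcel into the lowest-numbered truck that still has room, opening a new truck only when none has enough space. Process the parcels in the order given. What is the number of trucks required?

10

Put P1 (46 kg) in truck 1; 54 kg remain.
Put P2 (81 kg) in truck 2; 19 kg remain.
Put P3 (60 kg) in truck 3; 40 kg remain.
Put P4 (93 kg) in truck 4; 7 kg remain.
Put P5 (49 kg) in truck 1; 5 kg remain.
Put P6 (81 kg) in truck 5; 19 kg remain.
Put P7 (87 kg) in truck 6; 13 kg remain.
Put P8 (50 kg) in truck 7; 50 kg remain.
Put P9 (74 kg) in truck 8; 26 kg remain.
Put P10 (47 kg) in truck 7; 3 kg remain.
Put P11 (55 kg) in truck 9; 45 kg remain.
Put P12 (11 kg) in truck 2; 8 kg remain.
Put P13 (93 kg) in truck 10; 7 kg remain.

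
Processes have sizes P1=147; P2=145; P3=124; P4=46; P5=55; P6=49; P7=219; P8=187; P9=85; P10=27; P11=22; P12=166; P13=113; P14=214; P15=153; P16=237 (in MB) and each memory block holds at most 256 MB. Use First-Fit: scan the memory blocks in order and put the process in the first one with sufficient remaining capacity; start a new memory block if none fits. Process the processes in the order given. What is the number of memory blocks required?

10 memory blocks

memory block 1: place P1 (147 MB), 109 MB left
memory block 2: place P2 (145 MB), 111 MB left
memory block 3: place P3 (124 MB), 132 MB left
memory block 1: place P4 (46 MB), 63 MB left
memory block 1: place P5 (55 MB), 8 MB left
memory block 2: place P6 (49 MB), 62 MB left
memory block 4: place P7 (219 MB), 37 MB left
memory block 5: place P8 (187 MB), 69 MB left
memory block 3: place P9 (85 MB), 47 MB left
memory block 2: place P10 (27 MB), 35 MB left
memory block 2: place P11 (22 MB), 13 MB left
memory block 6: place P12 (166 MB), 90 MB left
memory block 7: place P13 (113 MB), 143 MB left
memory block 8: place P14 (214 MB), 42 MB left
memory block 9: place P15 (153 MB), 103 MB left
memory block 10: place P16 (237 MB), 19 MB left
Final memory blocks: [147,46,55] [145,49,27,22] [124,85] [219] [187] [166] [113] [214] [153] [237].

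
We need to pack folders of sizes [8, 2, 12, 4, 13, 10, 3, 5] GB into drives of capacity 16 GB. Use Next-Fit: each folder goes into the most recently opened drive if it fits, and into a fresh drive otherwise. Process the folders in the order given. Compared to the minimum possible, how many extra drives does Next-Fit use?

Next-Fit: [8,2] [12,4] [13] [10,3] [5] → 5 drives.
Total size 57 GB; any packing needs at least ⌈57/16⌉ = 4 drives.
An optimal packing achieves that bound: [13,3] [12,4] [10,5] [8,2] → 4 drives.
Excess: 5 − 4 = 1.

1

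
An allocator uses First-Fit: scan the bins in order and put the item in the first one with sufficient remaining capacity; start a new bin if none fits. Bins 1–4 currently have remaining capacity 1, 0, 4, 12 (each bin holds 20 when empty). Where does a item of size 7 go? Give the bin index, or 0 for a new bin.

Bins with room: bin 4 (12).
The first with room is bin 4.

4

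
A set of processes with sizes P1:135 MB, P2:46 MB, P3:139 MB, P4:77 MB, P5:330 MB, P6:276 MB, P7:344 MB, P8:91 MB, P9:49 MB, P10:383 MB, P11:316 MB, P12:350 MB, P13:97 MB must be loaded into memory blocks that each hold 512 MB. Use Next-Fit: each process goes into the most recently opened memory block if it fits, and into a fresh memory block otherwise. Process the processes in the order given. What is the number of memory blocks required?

7 memory blocks

Put P1 (135 MB) in memory block 1; 377 MB remain.
Put P2 (46 MB) in memory block 1; 331 MB remain.
Put P3 (139 MB) in memory block 1; 192 MB remain.
Put P4 (77 MB) in memory block 1; 115 MB remain.
Put P5 (330 MB) in memory block 2; 182 MB remain.
Put P6 (276 MB) in memory block 3; 236 MB remain.
Put P7 (344 MB) in memory block 4; 168 MB remain.
Put P8 (91 MB) in memory block 4; 77 MB remain.
Put P9 (49 MB) in memory block 4; 28 MB remain.
Put P10 (383 MB) in memory block 5; 129 MB remain.
Put P11 (316 MB) in memory block 6; 196 MB remain.
Put P12 (350 MB) in memory block 7; 162 MB remain.
Put P13 (97 MB) in memory block 7; 65 MB remain.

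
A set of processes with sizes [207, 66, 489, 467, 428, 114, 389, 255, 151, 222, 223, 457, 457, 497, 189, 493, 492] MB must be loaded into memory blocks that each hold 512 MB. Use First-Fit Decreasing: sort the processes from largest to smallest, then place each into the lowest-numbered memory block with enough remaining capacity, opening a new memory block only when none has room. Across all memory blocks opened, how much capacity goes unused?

548

Sorted descending: 497, 493, 492, 489, 467, 457, 457, 428, 389, 255, 223, 222, 207, 189, 151, 114, 66.
Put 497 MB in memory block 1; 15 MB remain.
Put 493 MB in memory block 2; 19 MB remain.
Put 492 MB in memory block 3; 20 MB remain.
Put 489 MB in memory block 4; 23 MB remain.
Put 467 MB in memory block 5; 45 MB remain.
Put 457 MB in memory block 6; 55 MB remain.
Put 457 MB in memory block 7; 55 MB remain.
Put 428 MB in memory block 8; 84 MB remain.
Put 389 MB in memory block 9; 123 MB remain.
Put 255 MB in memory block 10; 257 MB remain.
Put 223 MB in memory block 10; 34 MB remain.
Put 222 MB in memory block 11; 290 MB remain.
Put 207 MB in memory block 11; 83 MB remain.
Put 189 MB in memory block 12; 323 MB remain.
Put 151 MB in memory block 12; 172 MB remain.
Put 114 MB in memory block 9; 9 MB remain.
Put 66 MB in memory block 8; 18 MB remain.
12 memory blocks × 512 MB = 6144 MB; used 5596 MB; unused 548 MB.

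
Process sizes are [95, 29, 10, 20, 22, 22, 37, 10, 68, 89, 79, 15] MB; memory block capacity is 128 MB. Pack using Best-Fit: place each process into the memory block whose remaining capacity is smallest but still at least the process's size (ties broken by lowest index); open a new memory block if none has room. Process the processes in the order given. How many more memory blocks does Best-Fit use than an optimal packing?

1

Best-Fit: [95,29] [10,20,22,22,37,10] [68] [89,15] [79] → 5 memory blocks.
Total size 496 MB; any packing needs at least ⌈496/128⌉ = 4 memory blocks.
An optimal packing achieves that bound: [95,29] [89,37] [79,22,22] [68,20,15,10,10] → 4 memory blocks.
Excess: 5 − 4 = 1.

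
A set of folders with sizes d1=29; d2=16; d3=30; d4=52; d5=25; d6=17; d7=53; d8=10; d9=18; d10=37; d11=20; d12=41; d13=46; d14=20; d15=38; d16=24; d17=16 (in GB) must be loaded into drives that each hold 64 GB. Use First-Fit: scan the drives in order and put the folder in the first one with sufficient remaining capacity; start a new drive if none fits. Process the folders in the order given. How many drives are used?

9 drives

Put d1 (29 GB) in drive 1; 35 GB remain.
Put d2 (16 GB) in drive 1; 19 GB remain.
Put d3 (30 GB) in drive 2; 34 GB remain.
Put d4 (52 GB) in drive 3; 12 GB remain.
Put d5 (25 GB) in drive 2; 9 GB remain.
Put d6 (17 GB) in drive 1; 2 GB remain.
Put d7 (53 GB) in drive 4; 11 GB remain.
Put d8 (10 GB) in drive 3; 2 GB remain.
Put d9 (18 GB) in drive 5; 46 GB remain.
Put d10 (37 GB) in drive 5; 9 GB remain.
Put d11 (20 GB) in drive 6; 44 GB remain.
Put d12 (41 GB) in drive 6; 3 GB remain.
Put d13 (46 GB) in drive 7; 18 GB remain.
Put d14 (20 GB) in drive 8; 44 GB remain.
Put d15 (38 GB) in drive 8; 6 GB remain.
Put d16 (24 GB) in drive 9; 40 GB remain.
Put d17 (16 GB) in drive 7; 2 GB remain.
Final drives: [29,16,17] [30,25] [52,10] [53] [18,37] [20,41] [46,16] [20,38] [24].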